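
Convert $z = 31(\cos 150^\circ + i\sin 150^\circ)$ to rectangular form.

a = r cos θ = 31 * -sqrt(3)/2 = -31*sqrt(3)/2
b = r sin θ = 31 * 1/2 = 31/2
z = -31*sqrt(3)/2 + (31/2)i


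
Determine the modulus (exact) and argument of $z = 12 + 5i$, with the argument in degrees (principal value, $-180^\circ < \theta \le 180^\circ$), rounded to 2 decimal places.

|z| = sqrt(12^2 + 5^2) = 13
arg(z) = arctan(b/a) = arctan(5/12) (quadrant-adjusted) = 22.62°


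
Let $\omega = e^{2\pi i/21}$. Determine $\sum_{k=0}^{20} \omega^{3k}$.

Let ζ = ω^3 = e^(2πi·3/21). Since 21 ∤ 3, ζ ≠ 1.
Sum = Σ_{k=0}^{20} ζ^k = (ζ^21 - 1)/(ζ - 1) = (ω^{3·21} - 1)/(ζ - 1) = (1 - 1)/(ζ - 1) = 0


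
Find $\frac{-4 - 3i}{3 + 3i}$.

Multiply numerator and denominator by conjugate (3 - 3i):
= (-4 - 3i)(3 - 3i) / (3^2 + 3^2)
= (-21 + 3i) / 18
Divide through by 3: (-7 + i) / 6
= -7/6 + (1/6)i


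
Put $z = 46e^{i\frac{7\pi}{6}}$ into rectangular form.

a = r cos θ = 46 * -sqrt(3)/2 = -23*sqrt(3)
b = r sin θ = 46 * -1/2 = -23
z = -23*sqrt(3) - 23i


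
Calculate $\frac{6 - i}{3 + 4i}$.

Multiply numerator and denominator by conjugate (3 - 4i):
= (6 - i)(3 - 4i) / (3^2 + 4^2)
= (14 - 27i) / 25
= 14/25 - (27/25)i


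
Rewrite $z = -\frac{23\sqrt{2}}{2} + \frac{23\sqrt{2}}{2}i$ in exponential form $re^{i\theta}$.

r = |z| = sqrt((-23*sqrt(2)/2)^2 + (23*sqrt(2)/2)^2) = sqrt(529/2 + 529/2) = sqrt(529) = 23
θ = arctan(b/a) = arctan(16.2635/-16.2635) (quadrant-adjusted) = 135° = 3π/4
z = 23e^(i*3π/4)


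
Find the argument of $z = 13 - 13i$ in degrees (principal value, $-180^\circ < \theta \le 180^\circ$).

θ = arctan(b/a) = arctan(-13/13) (quadrant-adjusted) = -45°


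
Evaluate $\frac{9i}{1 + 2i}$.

Multiply numerator and denominator by conjugate (1 - 2i):
= (9i)(1 - 2i) / (1^2 + 2^2)
= (18 + 9i) / 5
= 18/5 + (9/5)i


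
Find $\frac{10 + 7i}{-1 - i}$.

Multiply numerator and denominator by conjugate (-1 + i):
= (10 + 7i)(-1 + i) / ((-1)^2 + (-1)^2)
= (-17 + 3i) / 2
= -17/2 + (3/2)i


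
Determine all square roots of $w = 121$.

|w| = 121, arg(w) = 0°
Root modulus = 121^(1/2) = 11
Root arguments: θ_k = (0° + 360°k)/2 for k = 0, 1, ..., 1
Roots: 11, -11


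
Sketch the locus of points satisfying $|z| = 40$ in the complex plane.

|z| = 40 means sqrt(x^2 + y^2) = 40
This is a circle of radius 40 centered at the origin


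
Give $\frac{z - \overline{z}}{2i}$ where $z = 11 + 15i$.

z - conjugate(z) = 2bi
(z - conjugate(z))/(2i) = 2bi/(2i) = b = 15


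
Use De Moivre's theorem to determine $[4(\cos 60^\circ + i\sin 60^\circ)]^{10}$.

By De Moivre: z^n = r^n(cos(nθ) + i sin(nθ))
= 4^10(cos(10*60°) + i sin(10*60°))
= 1048576(cos 240° + i sin 240°)
= -524288 - 524288*sqrt(3)i


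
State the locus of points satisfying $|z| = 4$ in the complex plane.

|z| = 4 means sqrt(x^2 + y^2) = 4
This is a circle of radius 4 centered at the origin


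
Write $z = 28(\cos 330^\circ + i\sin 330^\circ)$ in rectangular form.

a = r cos θ = 28 * sqrt(3)/2 = 14*sqrt(3)
b = r sin θ = 28 * -1/2 = -14
z = 14*sqrt(3) - 14i


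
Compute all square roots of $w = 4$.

|w| = 4, arg(w) = 0°
Root modulus = 4^(1/2) = 2
Root arguments: θ_k = (0° + 360°k)/2 for k = 0, 1, ..., 1
Roots: 2, -2


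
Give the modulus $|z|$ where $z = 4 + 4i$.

|z| = sqrt(a^2 + b^2) = sqrt(4^2 + 4^2) = sqrt(32) = sqrt(32)


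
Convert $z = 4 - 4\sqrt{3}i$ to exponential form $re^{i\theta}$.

r = |z| = sqrt((4)^2 + (-4*sqrt(3))^2) = sqrt(16 + 48) = sqrt(64) = 8
θ = arctan(b/a) = arctan(-6.9282/4) (quadrant-adjusted) = -60° = -π/3
z = 8e^(-i*π/3)


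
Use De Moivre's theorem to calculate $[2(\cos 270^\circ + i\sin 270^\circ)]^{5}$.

By De Moivre: z^n = r^n(cos(nθ) + i sin(nθ))
= 2^5(cos(5*270°) + i sin(5*270°))
= 32(cos 270° + i sin 270°)
= -32i


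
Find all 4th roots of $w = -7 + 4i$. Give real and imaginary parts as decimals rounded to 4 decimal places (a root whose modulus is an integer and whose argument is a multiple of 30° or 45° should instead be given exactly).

|w| = sqrt(65) ≈ 8.062258, arg(w) ≈ 150.255119°
Root modulus = sqrt(65)^(1/4) ≈ 1.685055
Root arguments: θ_k = (arg(w) + 360°k)/4 for k = 0, 1, ..., 3
Compute each root as (root modulus)(cos θ_k + i sin θ_k) using full-precision intermediates, then round to 4 decimal places.
Roots: 1.3357 + 1.0273i, -1.0273 + 1.3357i, -1.3357 - 1.0273i, 1.0273 - 1.3357i


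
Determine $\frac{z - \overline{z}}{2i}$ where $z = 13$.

z - conjugate(z) = 2bi
(z - conjugate(z))/(2i) = 2bi/(2i) = b = 0


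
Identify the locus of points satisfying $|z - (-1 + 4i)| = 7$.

|z - z0| = r describes a circle centered at z0 with radius r
Here z0 = -1 + 4i and r = 7
Locus: Circle centered at (-1, 4) with radius 7


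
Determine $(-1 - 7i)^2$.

(a + bi)^2 = a^2 - b^2 + 2abi
= (-1)^2 - (-7)^2 + 2*(-1)*(-7)i
= -48 + 14i


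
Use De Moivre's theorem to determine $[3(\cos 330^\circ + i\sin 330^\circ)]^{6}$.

By De Moivre: z^n = r^n(cos(nθ) + i sin(nθ))
= 3^6(cos(6*330°) + i sin(6*330°))
= 729(cos 180° + i sin 180°)
= -729


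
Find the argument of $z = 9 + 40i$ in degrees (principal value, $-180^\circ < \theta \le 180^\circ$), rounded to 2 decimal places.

θ = arctan(b/a) = arctan(40/9) (quadrant-adjusted) = 77.32°


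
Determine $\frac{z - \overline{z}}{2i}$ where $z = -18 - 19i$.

z - conjugate(z) = 2bi
(z - conjugate(z))/(2i) = 2bi/(2i) = b = -19


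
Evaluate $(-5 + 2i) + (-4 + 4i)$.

(-5 + (-4)) + (2 + 4)i = -9 + 6i


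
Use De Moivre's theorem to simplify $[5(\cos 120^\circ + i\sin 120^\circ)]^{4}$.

By De Moivre: z^n = r^n(cos(nθ) + i sin(nθ))
= 5^4(cos(4*120°) + i sin(4*120°))
= 625(cos 120° + i sin 120°)
= -625/2 + (625*sqrt(3)/2)i


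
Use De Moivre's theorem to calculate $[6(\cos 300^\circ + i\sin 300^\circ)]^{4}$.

By De Moivre: z^n = r^n(cos(nθ) + i sin(nθ))
= 6^4(cos(4*300°) + i sin(4*300°))
= 1296(cos 120° + i sin 120°)
= -648 + 648*sqrt(3)i


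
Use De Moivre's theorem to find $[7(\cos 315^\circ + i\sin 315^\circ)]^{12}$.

By De Moivre: z^n = r^n(cos(nθ) + i sin(nθ))
= 7^12(cos(12*315°) + i sin(12*315°))
= 13841287201(cos 180° + i sin 180°)
= -13841287201


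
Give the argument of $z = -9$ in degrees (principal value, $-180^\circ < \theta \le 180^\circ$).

b = 0 and a < 0, so z lies on the negative real axis: θ = 180°


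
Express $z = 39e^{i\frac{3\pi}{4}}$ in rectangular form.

a = r cos θ = 39 * -sqrt(2)/2 = -39*sqrt(2)/2
b = r sin θ = 39 * sqrt(2)/2 = 39*sqrt(2)/2
z = -39*sqrt(2)/2 + (39*sqrt(2)/2)i


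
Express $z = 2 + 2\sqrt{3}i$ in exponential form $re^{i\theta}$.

r = |z| = sqrt((2)^2 + (2*sqrt(3))^2) = sqrt(4 + 12) = sqrt(16) = 4
θ = arctan(b/a) = arctan(3.4641/2) (quadrant-adjusted) = 60° = π/3
z = 4e^(i*π/3)


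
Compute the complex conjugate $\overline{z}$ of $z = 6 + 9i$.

If z = a + bi, then conjugate(z) = a - bi
conjugate(6 + 9i) = 6 - 9i


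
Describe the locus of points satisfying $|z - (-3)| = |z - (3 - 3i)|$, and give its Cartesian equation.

|z - z1| = |z - z2| means z is equidistant from z1 and z2,
i.e. the perpendicular bisector of the segment from (-3, 0) to (3, -3) (midpoint (0, -3/2)).
With z = x + yi, square both sides:
(x - (-3))^2 + (y - 0)^2 = (x - 3)^2 + (y - (-3))^2
The x^2 and y^2 terms cancel: 12x + (-6)y = 18 - 9 = 9
Simplify: 4x - 2y = 3
Locus: Perpendicular bisector of the segment from (-3, 0) to (3, -3): the line 4x - 2y = 3


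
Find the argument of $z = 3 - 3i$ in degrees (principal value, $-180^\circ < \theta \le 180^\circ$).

θ = arctan(b/a) = arctan(-3/3) (quadrant-adjusted) = -45°


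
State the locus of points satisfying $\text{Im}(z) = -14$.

Im(z) = y where z = x + yi; the equation y = -14 is satisfied by all points with that y-coordinate
Locus: Horizontal line y = -14


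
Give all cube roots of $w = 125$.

|w| = 125, arg(w) = 0°
Root modulus = 125^(1/3) = 5
Root arguments: θ_k = (0° + 360°k)/3 for k = 0, 1, ..., 2
Roots: 5, -5/2 + (5*sqrt(3)/2)i, -5/2 - (5*sqrt(3)/2)i


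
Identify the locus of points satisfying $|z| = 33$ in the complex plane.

|z| = 33 means sqrt(x^2 + y^2) = 33
This is a circle of radius 33 centered at the origin


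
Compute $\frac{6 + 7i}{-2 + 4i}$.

Multiply numerator and denominator by conjugate (-2 - 4i):
= (6 + 7i)(-2 - 4i) / ((-2)^2 + 4^2)
= (16 - 38i) / 20
Divide through by 2: (8 - 19i) / 10
= 4/5 - (19/10)i


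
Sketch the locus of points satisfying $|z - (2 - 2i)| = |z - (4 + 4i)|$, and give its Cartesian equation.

|z - z1| = |z - z2| means z is equidistant from z1 and z2,
i.e. the perpendicular bisector of the segment from (2, -2) to (4, 4) (midpoint (3, 1)).
With z = x + yi, square both sides:
(x - 2)^2 + (y - (-2))^2 = (x - 4)^2 + (y - 4)^2
The x^2 and y^2 terms cancel: 4x + 12y = 32 - 8 = 24
Simplify: x + 3y = 6
Locus: Perpendicular bisector of the segment from (2, -2) to (4, 4): the line x + 3y = 6


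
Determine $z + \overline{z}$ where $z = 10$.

z + conjugate(z) = (a + bi) + (a - bi) = 2a
= 2 * 10 = 20


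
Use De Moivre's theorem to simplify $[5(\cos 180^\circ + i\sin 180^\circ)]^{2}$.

By De Moivre: z^n = r^n(cos(nθ) + i sin(nθ))
= 5^2(cos(2*180°) + i sin(2*180°))
= 25(cos 0° + i sin 0°)
= 25


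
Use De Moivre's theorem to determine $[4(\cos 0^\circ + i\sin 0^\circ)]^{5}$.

By De Moivre: z^n = r^n(cos(nθ) + i sin(nθ))
= 4^5(cos(5*0°) + i sin(5*0°))
= 1024(cos 0° + i sin 0°)
= 1024


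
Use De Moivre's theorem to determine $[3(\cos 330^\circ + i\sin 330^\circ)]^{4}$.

By De Moivre: z^n = r^n(cos(nθ) + i sin(nθ))
= 3^4(cos(4*330°) + i sin(4*330°))
= 81(cos 240° + i sin 240°)
= -81/2 - (81*sqrt(3)/2)i


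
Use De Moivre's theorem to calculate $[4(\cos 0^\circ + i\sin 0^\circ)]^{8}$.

By De Moivre: z^n = r^n(cos(nθ) + i sin(nθ))
= 4^8(cos(8*0°) + i sin(8*0°))
= 65536(cos 0° + i sin 0°)
= 65536


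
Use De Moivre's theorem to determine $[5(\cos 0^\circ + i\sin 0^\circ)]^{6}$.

By De Moivre: z^n = r^n(cos(nθ) + i sin(nθ))
= 5^6(cos(6*0°) + i sin(6*0°))
= 15625(cos 0° + i sin 0°)
= 15625


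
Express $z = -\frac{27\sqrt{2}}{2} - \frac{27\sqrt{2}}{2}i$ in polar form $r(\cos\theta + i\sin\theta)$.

r = |z| = sqrt(a^2 + b^2) = sqrt((-27*sqrt(2)/2)^2 + (-27*sqrt(2)/2)^2) = sqrt(729/2 + 729/2) = sqrt(729) = 27
θ = arctan(b/a) = arctan(-19.0919/-19.0919) (quadrant-adjusted) = 225°
z = 27(cos 225° + i sin 225°)


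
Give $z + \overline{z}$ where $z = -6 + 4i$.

z + conjugate(z) = (a + bi) + (a - bi) = 2a
= 2 * (-6) = -12


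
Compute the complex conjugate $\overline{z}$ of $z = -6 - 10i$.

If z = a + bi, then conjugate(z) = a - bi
conjugate(-6 - 10i) = -6 + 10i


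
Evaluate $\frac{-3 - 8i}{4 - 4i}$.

Multiply numerator and denominator by conjugate (4 + 4i):
= (-3 - 8i)(4 + 4i) / (4^2 + (-4)^2)
= (20 - 44i) / 32
Divide through by 4: (5 - 11i) / 8
= 5/8 - (11/8)i


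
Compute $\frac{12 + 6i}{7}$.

Divisor is real, so divide each part by 7:
= 12/7 + (6/7)i


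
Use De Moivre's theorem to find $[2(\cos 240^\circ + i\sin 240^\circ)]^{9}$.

By De Moivre: z^n = r^n(cos(nθ) + i sin(nθ))
= 2^9(cos(9*240°) + i sin(9*240°))
= 512(cos 0° + i sin 0°)
= 512


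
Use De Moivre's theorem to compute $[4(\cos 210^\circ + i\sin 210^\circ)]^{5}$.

By De Moivre: z^n = r^n(cos(nθ) + i sin(nθ))
= 4^5(cos(5*210°) + i sin(5*210°))
= 1024(cos 330° + i sin 330°)
= 512*sqrt(3) - 512i


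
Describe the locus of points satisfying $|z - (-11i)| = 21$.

|z - z0| = r describes a circle centered at z0 with radius r
Here z0 = -11i and r = 21
Locus: Circle centered at (0, -11) with radius 21


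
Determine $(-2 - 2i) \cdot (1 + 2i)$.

(a1*a2 - b1*b2) + (a1*b2 + b1*a2)i
= (-2 - (-4)) + (-4 + (-2))i
= 2 - 6i


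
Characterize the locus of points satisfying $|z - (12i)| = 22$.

|z - z0| = r describes a circle centered at z0 with radius r
Here z0 = 12i and r = 22
Locus: Circle centered at (0, 12) with radius 22


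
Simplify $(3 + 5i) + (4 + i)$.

(3 + 4) + (5 + 1)i = 7 + 6i


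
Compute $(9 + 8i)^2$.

(a + bi)^2 = a^2 - b^2 + 2abi
= 9^2 - 8^2 + 2*9*8i
= 17 + 144i


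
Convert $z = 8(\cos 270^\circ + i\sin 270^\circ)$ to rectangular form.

a = r cos θ = 8 * 0 = 0
b = r sin θ = 8 * -1 = -8
z = -8i


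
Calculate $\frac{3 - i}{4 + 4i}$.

Multiply numerator and denominator by conjugate (4 - 4i):
= (3 - i)(4 - 4i) / (4^2 + 4^2)
= (8 - 16i) / 32
Divide through by 8: (1 - 2i) / 4
= 1/4 - (1/2)i


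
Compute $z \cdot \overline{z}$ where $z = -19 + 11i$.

z * conjugate(z) = |z|^2 = a^2 + b^2
= (-19)^2 + 11^2 = 482


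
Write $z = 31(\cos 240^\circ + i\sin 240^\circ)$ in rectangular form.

a = r cos θ = 31 * -1/2 = -31/2
b = r sin θ = 31 * -sqrt(3)/2 = -31*sqrt(3)/2
z = -31/2 - (31*sqrt(3)/2)i


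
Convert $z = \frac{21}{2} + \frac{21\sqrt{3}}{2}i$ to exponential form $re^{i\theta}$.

r = |z| = sqrt((21/2)^2 + (21*sqrt(3)/2)^2) = sqrt(441/4 + 1323/4) = sqrt(441) = 21
θ = arctan(b/a) = arctan(18.1865/10.5) (quadrant-adjusted) = 60° = π/3
z = 21e^(i*π/3)


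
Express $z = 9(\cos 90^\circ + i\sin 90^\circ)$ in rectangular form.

a = r cos θ = 9 * 0 = 0
b = r sin θ = 9 * 1 = 9
z = 9i


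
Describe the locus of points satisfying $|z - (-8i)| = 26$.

|z - z0| = r describes a circle centered at z0 with radius r
Here z0 = -8i and r = 26
Locus: Circle centered at (0, -8) with radius 26


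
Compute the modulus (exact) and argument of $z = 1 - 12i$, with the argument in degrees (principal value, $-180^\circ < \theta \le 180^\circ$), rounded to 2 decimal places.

|z| = sqrt(1^2 + (-12)^2) = sqrt(145)
arg(z) = arctan(b/a) = arctan(-12/1) (quadrant-adjusted) = -85.24°


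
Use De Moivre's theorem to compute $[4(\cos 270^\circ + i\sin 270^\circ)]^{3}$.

By De Moivre: z^n = r^n(cos(nθ) + i sin(nθ))
= 4^3(cos(3*270°) + i sin(3*270°))
= 64(cos 90° + i sin 90°)
= 64i


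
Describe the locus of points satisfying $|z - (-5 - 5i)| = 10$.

|z - z0| = r describes a circle centered at z0 with radius r
Here z0 = -5 - 5i and r = 10
Locus: Circle centered at (-5, -5) with radius 10


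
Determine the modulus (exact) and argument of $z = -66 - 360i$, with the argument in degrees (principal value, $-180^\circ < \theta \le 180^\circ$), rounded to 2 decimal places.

|z| = sqrt((-66)^2 + (-360)^2) = 366
arg(z) = arctan(b/a) = arctan(-360/-66) (quadrant-adjusted) = -100.39°


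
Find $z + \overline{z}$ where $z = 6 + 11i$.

z + conjugate(z) = (a + bi) + (a - bi) = 2a
= 2 * 6 = 12


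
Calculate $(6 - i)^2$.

(a + bi)^2 = a^2 - b^2 + 2abi
= 6^2 - (-1)^2 + 2*6*(-1)i
= 35 - 12i


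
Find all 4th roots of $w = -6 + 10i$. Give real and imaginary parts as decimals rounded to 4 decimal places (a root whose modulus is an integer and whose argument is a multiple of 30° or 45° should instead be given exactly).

|w| = sqrt(136) ≈ 11.661904, arg(w) ≈ 120.963757°
Root modulus = sqrt(136)^(1/4) ≈ 1.847959
Root arguments: θ_k = (arg(w) + 360°k)/4 for k = 0, 1, ..., 3
Compute each root as (root modulus)(cos θ_k + i sin θ_k) using full-precision intermediates, then round to 4 decimal places.
Roots: 1.5965 + 0.9307i, -0.9307 + 1.5965i, -1.5965 - 0.9307i, 0.9307 - 1.5965i


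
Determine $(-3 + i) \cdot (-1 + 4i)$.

(a1*a2 - b1*b2) + (a1*b2 + b1*a2)i
= (3 - 4) + (-12 + (-1))i
= -1 - 13i


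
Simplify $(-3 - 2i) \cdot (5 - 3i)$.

(a1*a2 - b1*b2) + (a1*b2 + b1*a2)i
= (-15 - 6) + (9 + (-10))i
= -21 - i


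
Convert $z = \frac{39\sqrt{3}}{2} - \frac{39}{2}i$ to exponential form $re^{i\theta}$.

r = |z| = sqrt((39*sqrt(3)/2)^2 + (-39/2)^2) = sqrt(4563/4 + 1521/4) = sqrt(1521) = 39
θ = arctan(b/a) = arctan(-19.5/33.775) (quadrant-adjusted) = -30° = -π/6
z = 39e^(-i*π/6)


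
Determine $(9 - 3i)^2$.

(a + bi)^2 = a^2 - b^2 + 2abi
= 9^2 - (-3)^2 + 2*9*(-3)i
= 72 - 54i


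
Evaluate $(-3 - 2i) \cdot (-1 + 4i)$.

(a1*a2 - b1*b2) + (a1*b2 + b1*a2)i
= (3 - (-8)) + (-12 + 2)i
= 11 - 10i


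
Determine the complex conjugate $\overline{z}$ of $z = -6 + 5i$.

If z = a + bi, then conjugate(z) = a - bi
conjugate(-6 + 5i) = -6 - 5i


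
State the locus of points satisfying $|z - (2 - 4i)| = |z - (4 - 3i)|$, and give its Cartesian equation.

|z - z1| = |z - z2| means z is equidistant from z1 and z2,
i.e. the perpendicular bisector of the segment from (2, -4) to (4, -3) (midpoint (3, -7/2)).
With z = x + yi, square both sides:
(x - 2)^2 + (y - (-4))^2 = (x - 4)^2 + (y - (-3))^2
The x^2 and y^2 terms cancel: 4x + 2y = 25 - 20 = 5
Simplify: 4x + 2y = 5
Locus: Perpendicular bisector of the segment from (2, -4) to (4, -3): the line 4x + 2y = 5


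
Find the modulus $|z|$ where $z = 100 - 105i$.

|z| = sqrt(a^2 + b^2) = sqrt(100^2 + (-105)^2) = sqrt(21025) = 145


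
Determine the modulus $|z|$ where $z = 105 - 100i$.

|z| = sqrt(a^2 + b^2) = sqrt(105^2 + (-100)^2) = sqrt(21025) = 145


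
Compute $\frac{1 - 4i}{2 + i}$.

Multiply numerator and denominator by conjugate (2 - i):
= (1 - 4i)(2 - i) / (2^2 + 1^2)
= (-2 - 9i) / 5
= -2/5 - (9/5)i


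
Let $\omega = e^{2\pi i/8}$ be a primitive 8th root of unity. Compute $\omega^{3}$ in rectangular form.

ω^3 = e^(2πi·3/8) = e^(i·3π/4)
= cos(3π/4) + i sin(3π/4)
= -sqrt(2)/2 + (sqrt(2)/2)i


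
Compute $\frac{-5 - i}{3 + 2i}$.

Multiply numerator and denominator by conjugate (3 - 2i):
= (-5 - i)(3 - 2i) / (3^2 + 2^2)
= (-17 + 7i) / 13
= -17/13 + (7/13)i


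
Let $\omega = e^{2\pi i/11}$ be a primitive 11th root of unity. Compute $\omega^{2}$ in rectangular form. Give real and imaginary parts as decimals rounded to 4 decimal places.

ω^2 = e^(2πi·2/11) = e^(i·4π/11)
= cos(4π/11) + i sin(4π/11)
= 0.4154 + 0.9096i


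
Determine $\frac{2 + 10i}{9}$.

Divisor is real, so divide each part by 9:
= 2/9 + (10/9)i


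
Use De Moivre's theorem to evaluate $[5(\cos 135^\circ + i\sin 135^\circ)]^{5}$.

By De Moivre: z^n = r^n(cos(nθ) + i sin(nθ))
= 5^5(cos(5*135°) + i sin(5*135°))
= 3125(cos 315° + i sin 315°)
= 3125*sqrt(2)/2 - (3125*sqrt(2)/2)i


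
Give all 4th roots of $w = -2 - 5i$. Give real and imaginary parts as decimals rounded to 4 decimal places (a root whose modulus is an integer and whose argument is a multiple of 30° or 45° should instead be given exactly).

|w| = sqrt(29) ≈ 5.385165, arg(w) ≈ 248.198591°
Root modulus = sqrt(29)^(1/4) ≈ 1.523350
Root arguments: θ_k = (arg(w) + 360°k)/4 for k = 0, 1, ..., 3
Compute each root as (root modulus)(cos θ_k + i sin θ_k) using full-precision intermediates, then round to 4 decimal places.
Roots: 0.7140 + 1.3457i, -1.3457 + 0.7140i, -0.7140 - 1.3457i, 1.3457 - 0.7140i


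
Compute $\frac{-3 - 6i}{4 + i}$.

Multiply numerator and denominator by conjugate (4 - i):
= (-3 - 6i)(4 - i) / (4^2 + 1^2)
= (-18 - 21i) / 17
= -18/17 - (21/17)i


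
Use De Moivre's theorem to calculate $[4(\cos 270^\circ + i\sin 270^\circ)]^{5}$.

By De Moivre: z^n = r^n(cos(nθ) + i sin(nθ))
= 4^5(cos(5*270°) + i sin(5*270°))
= 1024(cos 270° + i sin 270°)
= -1024i


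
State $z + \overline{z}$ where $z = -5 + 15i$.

z + conjugate(z) = (a + bi) + (a - bi) = 2a
= 2 * (-5) = -10


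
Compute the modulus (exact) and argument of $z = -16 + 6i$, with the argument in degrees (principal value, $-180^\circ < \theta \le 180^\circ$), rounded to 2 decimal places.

|z| = sqrt((-16)^2 + 6^2) = sqrt(292)
arg(z) = arctan(b/a) = arctan(6/-16) (quadrant-adjusted) = 159.44°


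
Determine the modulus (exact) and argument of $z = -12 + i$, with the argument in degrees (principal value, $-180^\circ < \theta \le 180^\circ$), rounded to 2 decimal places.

|z| = sqrt((-12)^2 + 1^2) = sqrt(145)
arg(z) = arctan(b/a) = arctan(1/-12) (quadrant-adjusted) = 175.24°


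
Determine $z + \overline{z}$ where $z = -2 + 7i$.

z + conjugate(z) = (a + bi) + (a - bi) = 2a
= 2 * (-2) = -4


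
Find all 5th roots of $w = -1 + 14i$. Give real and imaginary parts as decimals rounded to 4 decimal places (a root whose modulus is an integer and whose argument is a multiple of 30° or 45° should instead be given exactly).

|w| = sqrt(197) ≈ 14.035669, arg(w) ≈ 94.085617°
Root modulus = sqrt(197)^(1/5) ≈ 1.696081
Root arguments: θ_k = (arg(w) + 360°k)/5 for k = 0, 1, ..., 4
Compute each root as (root modulus)(cos θ_k + i sin θ_k) using full-precision intermediates, then round to 4 decimal places.
Roots: 1.6054 + 0.5471i, -0.0242 + 1.6959i, -1.6204 + 0.5011i, -0.9773 - 1.3862i, 1.0164 - 1.3578i


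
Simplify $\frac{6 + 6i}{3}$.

Divisor is real, so divide each part by 3:
= 2 + 2i


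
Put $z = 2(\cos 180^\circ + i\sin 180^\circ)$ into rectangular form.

a = r cos θ = 2 * -1 = -2
b = r sin θ = 2 * 0 = 0
z = -2


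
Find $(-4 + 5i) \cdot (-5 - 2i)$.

(a1*a2 - b1*b2) + (a1*b2 + b1*a2)i
= (20 - (-10)) + (8 + (-25))i
= 30 - 17i


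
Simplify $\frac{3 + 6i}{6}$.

Divisor is real, so divide each part by 6:
= 1/2 + i


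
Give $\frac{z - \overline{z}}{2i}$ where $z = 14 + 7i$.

z - conjugate(z) = 2bi
(z - conjugate(z))/(2i) = 2bi/(2i) = b = 7


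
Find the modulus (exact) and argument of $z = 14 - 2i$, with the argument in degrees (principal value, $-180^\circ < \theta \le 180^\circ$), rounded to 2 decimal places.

|z| = sqrt(14^2 + (-2)^2) = sqrt(200)
arg(z) = arctan(b/a) = arctan(-2/14) (quadrant-adjusted) = -8.13°


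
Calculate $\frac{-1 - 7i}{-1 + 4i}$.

Multiply numerator and denominator by conjugate (-1 - 4i):
= (-1 - 7i)(-1 - 4i) / ((-1)^2 + 4^2)
= (-27 + 11i) / 17
= -27/17 + (11/17)i


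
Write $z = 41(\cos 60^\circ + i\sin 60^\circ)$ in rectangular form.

a = r cos θ = 41 * 1/2 = 41/2
b = r sin θ = 41 * sqrt(3)/2 = 41*sqrt(3)/2
z = 41/2 + (41*sqrt(3)/2)i


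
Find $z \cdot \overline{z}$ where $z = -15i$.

z * conjugate(z) = |z|^2 = a^2 + b^2
= 0^2 + (-15)^2 = 225


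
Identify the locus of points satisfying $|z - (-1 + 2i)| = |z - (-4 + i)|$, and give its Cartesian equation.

|z - z1| = |z - z2| means z is equidistant from z1 and z2,
i.e. the perpendicular bisector of the segment from (-1, 2) to (-4, 1) (midpoint (-5/2, 3/2)).
With z = x + yi, square both sides:
(x - (-1))^2 + (y - 2)^2 = (x - (-4))^2 + (y - 1)^2
The x^2 and y^2 terms cancel: -6x + (-2)y = 17 - 5 = 12
Simplify: 3x + y = -6
Locus: Perpendicular bisector of the segment from (-1, 2) to (-4, 1): the line 3x + y = -6


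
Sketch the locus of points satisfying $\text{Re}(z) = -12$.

Re(z) = x where z = x + yi; the equation x = -12 is satisfied by all points with that x-coordinate
Locus: Vertical line x = -12


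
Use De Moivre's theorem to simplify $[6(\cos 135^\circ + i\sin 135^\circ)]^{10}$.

By De Moivre: z^n = r^n(cos(nθ) + i sin(nθ))
= 6^10(cos(10*135°) + i sin(10*135°))
= 60466176(cos 270° + i sin 270°)
= -60466176i


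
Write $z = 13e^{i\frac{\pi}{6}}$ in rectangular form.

a = r cos θ = 13 * sqrt(3)/2 = 13*sqrt(3)/2
b = r sin θ = 13 * 1/2 = 13/2
z = 13*sqrt(3)/2 + (13/2)i


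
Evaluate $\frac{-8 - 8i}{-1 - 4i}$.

Multiply numerator and denominator by conjugate (-1 + 4i):
= (-8 - 8i)(-1 + 4i) / ((-1)^2 + (-4)^2)
= (40 - 24i) / 17
= 40/17 - (24/17)i


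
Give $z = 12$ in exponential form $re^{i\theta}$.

r = |z| = sqrt((12)^2 + (0)^2) = sqrt(144 + 0) = sqrt(144) = 12
b = 0 and a > 0, so z lies on the positive real axis: θ = 0
z = 12e^(i*0) = 12


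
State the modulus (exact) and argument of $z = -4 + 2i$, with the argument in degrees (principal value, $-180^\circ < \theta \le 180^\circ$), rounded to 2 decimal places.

|z| = sqrt((-4)^2 + 2^2) = sqrt(20)
arg(z) = arctan(b/a) = arctan(2/-4) (quadrant-adjusted) = 153.43°


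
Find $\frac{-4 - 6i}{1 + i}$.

Multiply numerator and denominator by conjugate (1 - i):
= (-4 - 6i)(1 - i) / (1^2 + 1^2)
= (-10 - 2i) / 2
= -5 - i


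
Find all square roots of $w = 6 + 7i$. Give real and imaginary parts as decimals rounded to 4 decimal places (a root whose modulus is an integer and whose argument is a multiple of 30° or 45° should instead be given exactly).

|w| = sqrt(85) ≈ 9.219544, arg(w) ≈ 49.398705°
Root modulus = sqrt(85)^(1/2) ≈ 3.036370
Root arguments: θ_k = (arg(w) + 360°k)/2 for k = 0, 1, ..., 1
Compute each root as (root modulus)(cos θ_k + i sin θ_k) using full-precision intermediates, then round to 4 decimal places.
Roots: 2.7586 + 1.2688i, -2.7586 - 1.2688i


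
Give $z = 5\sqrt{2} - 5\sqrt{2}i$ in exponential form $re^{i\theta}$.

r = |z| = sqrt((5*sqrt(2))^2 + (-5*sqrt(2))^2) = sqrt(50 + 50) = sqrt(100) = 10
θ = arctan(b/a) = arctan(-7.0711/7.0711) (quadrant-adjusted) = -45° = -π/4
z = 10e^(-i*π/4)


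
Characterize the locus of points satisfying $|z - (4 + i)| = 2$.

|z - z0| = r describes a circle centered at z0 with radius r
Here z0 = 4 + i and r = 2
Locus: Circle centered at (4, 1) with radius 2


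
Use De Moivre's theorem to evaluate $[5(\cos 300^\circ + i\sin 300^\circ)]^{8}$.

By De Moivre: z^n = r^n(cos(nθ) + i sin(nθ))
= 5^8(cos(8*300°) + i sin(8*300°))
= 390625(cos 240° + i sin 240°)
= -390625/2 - (390625*sqrt(3)/2)i


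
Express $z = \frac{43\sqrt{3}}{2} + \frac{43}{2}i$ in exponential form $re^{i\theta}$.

r = |z| = sqrt((43*sqrt(3)/2)^2 + (43/2)^2) = sqrt(5547/4 + 1849/4) = sqrt(1849) = 43
θ = arctan(b/a) = arctan(21.5/37.2391) (quadrant-adjusted) = 30° = π/6
z = 43e^(i*π/6)


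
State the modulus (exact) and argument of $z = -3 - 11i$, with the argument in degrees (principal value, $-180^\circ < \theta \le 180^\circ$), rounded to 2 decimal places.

|z| = sqrt((-3)^2 + (-11)^2) = sqrt(130)
arg(z) = arctan(b/a) = arctan(-11/-3) (quadrant-adjusted) = -105.26°


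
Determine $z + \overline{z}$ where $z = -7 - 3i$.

z + conjugate(z) = (a + bi) + (a - bi) = 2a
= 2 * (-7) = -14


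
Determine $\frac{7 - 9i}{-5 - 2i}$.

Multiply numerator and denominator by conjugate (-5 + 2i):
= (7 - 9i)(-5 + 2i) / ((-5)^2 + (-2)^2)
= (-17 + 59i) / 29
= -17/29 + (59/29)i


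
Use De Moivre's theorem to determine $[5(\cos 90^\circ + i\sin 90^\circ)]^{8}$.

By De Moivre: z^n = r^n(cos(nθ) + i sin(nθ))
= 5^8(cos(8*90°) + i sin(8*90°))
= 390625(cos 0° + i sin 0°)
= 390625


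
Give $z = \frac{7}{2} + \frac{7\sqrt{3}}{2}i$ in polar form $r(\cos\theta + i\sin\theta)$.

r = |z| = sqrt(a^2 + b^2) = sqrt((7/2)^2 + (7*sqrt(3)/2)^2) = sqrt(49/4 + 147/4) = sqrt(49) = 7
θ = arctan(b/a) = arctan(6.0622/3.5) (quadrant-adjusted) = 60°
z = 7(cos 60° + i sin 60°)


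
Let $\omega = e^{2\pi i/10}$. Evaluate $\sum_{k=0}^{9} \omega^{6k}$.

Let ζ = ω^6 = e^(2πi·6/10). Since 10 ∤ 6, ζ ≠ 1.
Sum = Σ_{k=0}^{9} ζ^k = (ζ^10 - 1)/(ζ - 1) = (ω^{6·10} - 1)/(ζ - 1) = (1 - 1)/(ζ - 1) = 0


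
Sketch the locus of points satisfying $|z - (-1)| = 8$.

|z - z0| = r describes a circle centered at z0 with radius r
Here z0 = -1 and r = 8
Locus: Circle centered at (-1, 0) with radius 8


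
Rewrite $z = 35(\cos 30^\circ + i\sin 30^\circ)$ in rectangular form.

a = r cos θ = 35 * sqrt(3)/2 = 35*sqrt(3)/2
b = r sin θ = 35 * 1/2 = 35/2
z = 35*sqrt(3)/2 + (35/2)i


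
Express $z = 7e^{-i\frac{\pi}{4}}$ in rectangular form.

a = r cos θ = 7 * sqrt(2)/2 = 7*sqrt(2)/2
b = r sin θ = 7 * -sqrt(2)/2 = -7*sqrt(2)/2
z = 7*sqrt(2)/2 - (7*sqrt(2)/2)i


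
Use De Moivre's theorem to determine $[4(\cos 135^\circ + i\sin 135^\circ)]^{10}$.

By De Moivre: z^n = r^n(cos(nθ) + i sin(nθ))
= 4^10(cos(10*135°) + i sin(10*135°))
= 1048576(cos 270° + i sin 270°)
= -1048576i


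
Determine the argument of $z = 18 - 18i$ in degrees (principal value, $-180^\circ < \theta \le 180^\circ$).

θ = arctan(b/a) = arctan(-18/18) (quadrant-adjusted) = -45°


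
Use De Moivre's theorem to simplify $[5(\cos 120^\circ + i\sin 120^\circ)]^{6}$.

By De Moivre: z^n = r^n(cos(nθ) + i sin(nθ))
= 5^6(cos(6*120°) + i sin(6*120°))
= 15625(cos 0° + i sin 0°)
= 15625


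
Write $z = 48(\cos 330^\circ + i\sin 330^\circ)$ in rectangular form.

a = r cos θ = 48 * sqrt(3)/2 = 24*sqrt(3)
b = r sin θ = 48 * -1/2 = -24
z = 24*sqrt(3) - 24i


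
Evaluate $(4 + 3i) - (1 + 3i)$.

(4 - 1) + (3 - 3)i = 3


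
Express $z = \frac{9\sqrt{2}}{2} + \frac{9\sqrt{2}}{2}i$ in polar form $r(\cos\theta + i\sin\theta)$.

r = |z| = sqrt(a^2 + b^2) = sqrt((9*sqrt(2)/2)^2 + (9*sqrt(2)/2)^2) = sqrt(81/2 + 81/2) = sqrt(81) = 9
θ = arctan(b/a) = arctan(6.364/6.364) (quadrant-adjusted) = 45°
z = 9(cos 45° + i sin 45°)


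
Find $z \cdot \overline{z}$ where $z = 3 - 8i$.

z * conjugate(z) = |z|^2 = a^2 + b^2
= 3^2 + (-8)^2 = 73


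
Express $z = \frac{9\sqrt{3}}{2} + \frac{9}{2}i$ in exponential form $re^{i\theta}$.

r = |z| = sqrt((9*sqrt(3)/2)^2 + (9/2)^2) = sqrt(243/4 + 81/4) = sqrt(81) = 9
θ = arctan(b/a) = arctan(4.5/7.7942) (quadrant-adjusted) = 30° = π/6
z = 9e^(i*π/6)


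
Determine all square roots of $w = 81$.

|w| = 81, arg(w) = 0°
Root modulus = 81^(1/2) = 9
Root arguments: θ_k = (0° + 360°k)/2 for k = 0, 1, ..., 1
Roots: 9, -9


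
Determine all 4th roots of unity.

ω_k = e^(2πik/4) = cos(2πk/4) + i sin(2πk/4) for k = 0, 1, ..., 3
Roots: 1, i, -1, -i


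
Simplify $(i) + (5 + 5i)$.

(0 + 5) + (1 + 5)i = 5 + 6i


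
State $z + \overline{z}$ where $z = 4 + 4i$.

z + conjugate(z) = (a + bi) + (a - bi) = 2a
= 2 * 4 = 8


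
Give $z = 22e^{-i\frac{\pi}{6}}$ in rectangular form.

a = r cos θ = 22 * sqrt(3)/2 = 11*sqrt(3)
b = r sin θ = 22 * -1/2 = -11
z = 11*sqrt(3) - 11i


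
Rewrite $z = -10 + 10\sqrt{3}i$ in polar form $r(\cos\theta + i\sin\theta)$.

r = |z| = sqrt(a^2 + b^2) = sqrt((-10)^2 + (10*sqrt(3))^2) = sqrt(100 + 300) = sqrt(400) = 20
θ = arctan(b/a) = arctan(17.3205/-10) (quadrant-adjusted) = 120°
z = 20(cos 120° + i sin 120°)


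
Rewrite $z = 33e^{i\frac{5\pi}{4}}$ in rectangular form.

a = r cos θ = 33 * -sqrt(2)/2 = -33*sqrt(2)/2
b = r sin θ = 33 * -sqrt(2)/2 = -33*sqrt(2)/2
z = -33*sqrt(2)/2 - (33*sqrt(2)/2)i


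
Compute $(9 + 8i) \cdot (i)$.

(a1*a2 - b1*b2) + (a1*b2 + b1*a2)i
= (0 - 8) + (9 + 0)i
= -8 + 9i


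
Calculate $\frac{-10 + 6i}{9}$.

Divisor is real, so divide each part by 9:
= -10/9 + (2/3)i


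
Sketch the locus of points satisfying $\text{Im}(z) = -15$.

Im(z) = y where z = x + yi; the equation y = -15 is satisfied by all points with that y-coordinate
Locus: Horizontal line y = -15


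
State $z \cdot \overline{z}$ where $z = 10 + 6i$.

z * conjugate(z) = |z|^2 = a^2 + b^2
= 10^2 + 6^2 = 136


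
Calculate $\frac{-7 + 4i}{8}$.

Divisor is real, so divide each part by 8:
= -7/8 + (1/2)i


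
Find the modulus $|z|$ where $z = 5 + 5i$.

|z| = sqrt(a^2 + b^2) = sqrt(5^2 + 5^2) = sqrt(50) = sqrt(50)


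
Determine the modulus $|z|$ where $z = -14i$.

|z| = sqrt(a^2 + b^2) = sqrt(0^2 + (-14)^2) = sqrt(196) = 14


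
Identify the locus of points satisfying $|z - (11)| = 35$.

|z - z0| = r describes a circle centered at z0 with radius r
Here z0 = 11 and r = 35
Locus: Circle centered at (11, 0) with radius 35


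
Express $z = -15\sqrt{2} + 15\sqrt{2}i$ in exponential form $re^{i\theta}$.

r = |z| = sqrt((-15*sqrt(2))^2 + (15*sqrt(2))^2) = sqrt(450 + 450) = sqrt(900) = 30
θ = arctan(b/a) = arctan(21.2132/-21.2132) (quadrant-adjusted) = 135° = 3π/4
z = 30e^(i*3π/4)


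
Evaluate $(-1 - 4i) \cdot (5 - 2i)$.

(a1*a2 - b1*b2) + (a1*b2 + b1*a2)i
= (-5 - 8) + (2 + (-20))i
= -13 - 18i


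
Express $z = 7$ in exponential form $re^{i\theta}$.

r = |z| = sqrt((7)^2 + (0)^2) = sqrt(49 + 0) = sqrt(49) = 7
b = 0 and a > 0, so z lies on the positive real axis: θ = 0
z = 7e^(i*0) = 7


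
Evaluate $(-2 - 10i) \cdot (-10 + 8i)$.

(a1*a2 - b1*b2) + (a1*b2 + b1*a2)i
= (20 - (-80)) + (-16 + 100)i
= 100 + 84i


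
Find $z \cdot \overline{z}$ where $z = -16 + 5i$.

z * conjugate(z) = |z|^2 = a^2 + b^2
= (-16)^2 + 5^2 = 281


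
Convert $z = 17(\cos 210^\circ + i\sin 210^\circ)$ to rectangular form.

a = r cos θ = 17 * -sqrt(3)/2 = -17*sqrt(3)/2
b = r sin θ = 17 * -1/2 = -17/2
z = -17*sqrt(3)/2 - (17/2)i


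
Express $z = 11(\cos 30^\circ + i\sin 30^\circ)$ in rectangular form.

a = r cos θ = 11 * sqrt(3)/2 = 11*sqrt(3)/2
b = r sin θ = 11 * 1/2 = 11/2
z = 11*sqrt(3)/2 + (11/2)i


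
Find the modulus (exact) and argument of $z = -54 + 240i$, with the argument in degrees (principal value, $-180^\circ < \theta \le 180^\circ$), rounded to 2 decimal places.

|z| = sqrt((-54)^2 + 240^2) = 246
arg(z) = arctan(b/a) = arctan(240/-54) (quadrant-adjusted) = 102.68°


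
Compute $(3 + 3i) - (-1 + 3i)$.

(3 - (-1)) + (3 - 3)i = 4


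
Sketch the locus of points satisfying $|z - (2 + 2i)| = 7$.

|z - z0| = r describes a circle centered at z0 with radius r
Here z0 = 2 + 2i and r = 7
Locus: Circle centered at (2, 2) with radius 7


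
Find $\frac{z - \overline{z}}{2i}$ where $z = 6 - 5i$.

z - conjugate(z) = 2bi
(z - conjugate(z))/(2i) = 2bi/(2i) = b = -5


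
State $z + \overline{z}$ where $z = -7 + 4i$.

z + conjugate(z) = (a + bi) + (a - bi) = 2a
= 2 * (-7) = -14


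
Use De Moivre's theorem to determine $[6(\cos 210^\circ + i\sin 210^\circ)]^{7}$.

By De Moivre: z^n = r^n(cos(nθ) + i sin(nθ))
= 6^7(cos(7*210°) + i sin(7*210°))
= 279936(cos 30° + i sin 30°)
= 139968*sqrt(3) + 139968i


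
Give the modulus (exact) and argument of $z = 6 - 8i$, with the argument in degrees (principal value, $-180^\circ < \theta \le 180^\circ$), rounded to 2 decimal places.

|z| = sqrt(6^2 + (-8)^2) = 10
arg(z) = arctan(b/a) = arctan(-8/6) (quadrant-adjusted) = -53.13°


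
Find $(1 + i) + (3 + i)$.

(1 + 3) + (1 + 1)i = 4 + 2i


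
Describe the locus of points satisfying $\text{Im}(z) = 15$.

Im(z) = y where z = x + yi; the equation y = 15 is satisfied by all points with that y-coordinate
Locus: Horizontal line y = 15


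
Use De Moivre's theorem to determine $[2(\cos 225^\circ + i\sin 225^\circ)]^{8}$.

By De Moivre: z^n = r^n(cos(nθ) + i sin(nθ))
= 2^8(cos(8*225°) + i sin(8*225°))
= 256(cos 0° + i sin 0°)
= 256


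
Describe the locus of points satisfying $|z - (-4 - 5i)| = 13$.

|z - z0| = r describes a circle centered at z0 with radius r
Here z0 = -4 - 5i and r = 13
Locus: Circle centered at (-4, -5) with radius 13


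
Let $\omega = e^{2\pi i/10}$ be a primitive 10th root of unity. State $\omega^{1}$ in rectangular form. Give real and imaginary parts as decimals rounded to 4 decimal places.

ω^1 = e^(2πi·1/10) = e^(i·1π/5)
= cos(1π/5) + i sin(1π/5)
= 0.8090 + 0.5878i


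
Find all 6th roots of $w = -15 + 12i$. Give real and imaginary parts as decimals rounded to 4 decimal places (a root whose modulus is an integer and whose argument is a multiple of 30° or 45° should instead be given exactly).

|w| = sqrt(369) ≈ 19.209373, arg(w) ≈ 141.340192°
Root modulus = sqrt(369)^(1/6) ≈ 1.636511
Root arguments: θ_k = (arg(w) + 360°k)/6 for k = 0, 1, ..., 5
Compute each root as (root modulus)(cos θ_k + i sin θ_k) using full-precision intermediates, then round to 4 decimal places.
Roots: 1.5001 + 0.6540i, 0.1836 + 1.6262i, -1.3165 + 0.9721i, -1.5001 - 0.6540i, -0.1836 - 1.6262i, 1.3165 - 0.9721i


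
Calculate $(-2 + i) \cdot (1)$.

(a1*a2 - b1*b2) + (a1*b2 + b1*a2)i
= (-2 - 0) + (0 + 1)i
= -2 + i


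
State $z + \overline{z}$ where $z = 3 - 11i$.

z + conjugate(z) = (a + bi) + (a - bi) = 2a
= 2 * 3 = 6


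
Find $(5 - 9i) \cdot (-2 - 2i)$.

(a1*a2 - b1*b2) + (a1*b2 + b1*a2)i
= (-10 - 18) + (-10 + 18)i
= -28 + 8i


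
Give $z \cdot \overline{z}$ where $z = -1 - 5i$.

z * conjugate(z) = |z|^2 = a^2 + b^2
= (-1)^2 + (-5)^2 = 26


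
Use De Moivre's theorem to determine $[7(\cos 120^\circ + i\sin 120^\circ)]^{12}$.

By De Moivre: z^n = r^n(cos(nθ) + i sin(nθ))
= 7^12(cos(12*120°) + i sin(12*120°))
= 13841287201(cos 0° + i sin 0°)
= 13841287201


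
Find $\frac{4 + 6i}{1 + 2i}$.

Multiply numerator and denominator by conjugate (1 - 2i):
= (4 + 6i)(1 - 2i) / (1^2 + 2^2)
= (16 - 2i) / 5
= 16/5 - (2/5)i


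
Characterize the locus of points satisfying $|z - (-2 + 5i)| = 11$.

|z - z0| = r describes a circle centered at z0 with radius r
Here z0 = -2 + 5i and r = 11
Locus: Circle centered at (-2, 5) with radius 11


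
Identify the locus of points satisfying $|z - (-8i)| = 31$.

|z - z0| = r describes a circle centered at z0 with radius r
Here z0 = -8i and r = 31
Locus: Circle centered at (0, -8) with radius 31


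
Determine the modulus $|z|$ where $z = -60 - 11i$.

|z| = sqrt(a^2 + b^2) = sqrt((-60)^2 + (-11)^2) = sqrt(3721) = 61


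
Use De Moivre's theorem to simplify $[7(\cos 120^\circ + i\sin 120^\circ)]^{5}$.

By De Moivre: z^n = r^n(cos(nθ) + i sin(nθ))
= 7^5(cos(5*120°) + i sin(5*120°))
= 16807(cos 240° + i sin 240°)
= -16807/2 - (16807*sqrt(3)/2)i


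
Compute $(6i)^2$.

(a + bi)^2 = a^2 - b^2 + 2abi
= 0^2 - 6^2 + 2*0*6i
= -36


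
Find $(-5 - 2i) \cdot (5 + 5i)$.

(a1*a2 - b1*b2) + (a1*b2 + b1*a2)i
= (-25 - (-10)) + (-25 + (-10))i
= -15 - 35i


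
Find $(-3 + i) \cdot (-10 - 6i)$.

(a1*a2 - b1*b2) + (a1*b2 + b1*a2)i
= (30 - (-6)) + (18 + (-10))i
= 36 + 8i


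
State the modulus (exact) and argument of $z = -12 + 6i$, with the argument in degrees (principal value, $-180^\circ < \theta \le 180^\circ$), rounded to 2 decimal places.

|z| = sqrt((-12)^2 + 6^2) = sqrt(180)
arg(z) = arctan(b/a) = arctan(6/-12) (quadrant-adjusted) = 153.43°


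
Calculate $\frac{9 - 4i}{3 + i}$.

Multiply numerator and denominator by conjugate (3 - i):
= (9 - 4i)(3 - i) / (3^2 + 1^2)
= (23 - 21i) / 10
= 23/10 - (21/10)i


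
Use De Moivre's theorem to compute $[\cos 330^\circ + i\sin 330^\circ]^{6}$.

By De Moivre: z^n = r^n(cos(nθ) + i sin(nθ))
= 1^6(cos(6*330°) + i sin(6*330°))
= 1(cos 180° + i sin 180°)
= -1


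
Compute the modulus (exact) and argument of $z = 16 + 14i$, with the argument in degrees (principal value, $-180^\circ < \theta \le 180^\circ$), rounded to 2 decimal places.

|z| = sqrt(16^2 + 14^2) = sqrt(452)
arg(z) = arctan(b/a) = arctan(14/16) (quadrant-adjusted) = 41.19°


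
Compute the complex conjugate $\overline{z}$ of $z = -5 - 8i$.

If z = a + bi, then conjugate(z) = a - bi
conjugate(-5 - 8i) = -5 + 8i


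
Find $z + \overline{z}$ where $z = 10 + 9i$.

z + conjugate(z) = (a + bi) + (a - bi) = 2a
= 2 * 10 = 20


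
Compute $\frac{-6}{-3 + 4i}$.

Multiply numerator and denominator by conjugate (-3 - 4i):
= (-6)(-3 - 4i) / ((-3)^2 + 4^2)
= (18 + 24i) / 25
= 18/25 + (24/25)i


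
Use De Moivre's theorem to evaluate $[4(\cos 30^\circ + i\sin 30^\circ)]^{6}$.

By De Moivre: z^n = r^n(cos(nθ) + i sin(nθ))
= 4^6(cos(6*30°) + i sin(6*30°))
= 4096(cos 180° + i sin 180°)
= -4096


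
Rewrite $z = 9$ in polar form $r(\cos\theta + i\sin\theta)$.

r = |z| = sqrt(a^2 + b^2) = sqrt((9)^2 + (0)^2) = sqrt(81 + 0) = sqrt(81) = 9
b = 0 and a > 0, so z lies on the positive real axis: θ = 0°
z = 9(cos 0° + i sin 0°)


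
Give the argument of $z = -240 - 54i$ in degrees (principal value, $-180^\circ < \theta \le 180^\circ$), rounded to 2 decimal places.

θ = arctan(b/a) = arctan(-54/-240) (quadrant-adjusted) = -167.32°


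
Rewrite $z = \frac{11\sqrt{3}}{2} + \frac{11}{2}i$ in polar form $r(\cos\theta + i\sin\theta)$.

r = |z| = sqrt(a^2 + b^2) = sqrt((11*sqrt(3)/2)^2 + (11/2)^2) = sqrt(363/4 + 121/4) = sqrt(121) = 11
θ = arctan(b/a) = arctan(5.5/9.5263) (quadrant-adjusted) = 30°
z = 11(cos 30° + i sin 30°)
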